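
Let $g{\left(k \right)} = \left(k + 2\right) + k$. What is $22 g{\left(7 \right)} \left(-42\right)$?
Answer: $-14784$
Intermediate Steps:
$g{\left(k \right)} = 2 + 2 k$ ($g{\left(k \right)} = \left(2 + k\right) + k = 2 + 2 k$)
$22 g{\left(7 \right)} \left(-42\right) = 22 \left(2 + 2 \cdot 7\right) \left(-42\right) = 22 \left(2 + 14\right) \left(-42\right) = 22 \cdot 16 \left(-42\right) = 352 \left(-42\right) = -14784$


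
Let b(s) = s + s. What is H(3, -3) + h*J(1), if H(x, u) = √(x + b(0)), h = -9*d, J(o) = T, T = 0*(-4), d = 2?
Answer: √3 ≈ 1.7320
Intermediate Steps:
T = 0
J(o) = 0
b(s) = 2*s
h = -18 (h = -9*2 = -18)
H(x, u) = √x (H(x, u) = √(x + 2*0) = √(x + 0) = √x)
H(3, -3) + h*J(1) = √3 - 18*0 = √3 + 0 = √3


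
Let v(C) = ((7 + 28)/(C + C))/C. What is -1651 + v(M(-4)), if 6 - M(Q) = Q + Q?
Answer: -92451/56 ≈ -1650.9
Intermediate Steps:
M(Q) = 6 - 2*Q (M(Q) = 6 - (Q + Q) = 6 - 2*Q)
v(C) = 35/(2*C²) (v(C) = (35/((2*C)))/C = (35*(1/(2*C)))/C = (35/(2*C))/C = 35/(2*C²))
-1651 + v(M(-4)) = -1651 + 35/(2*(6 - 2*(-4))²) = -1651 + 35/(2*(6 + 8)²) = -1651 + (35/2)/14² = -1651 + (35/2)*(1/196) = -1651 + 5/56 = -92451/56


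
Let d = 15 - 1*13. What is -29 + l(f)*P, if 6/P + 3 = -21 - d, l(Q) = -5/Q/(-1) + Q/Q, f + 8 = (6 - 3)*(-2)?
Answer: -5305/182 ≈ -29.148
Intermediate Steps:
f = -14 (f = -8 + (6 - 3)*(-2) = -8 + 3*(-2) = -8 - 6 = -14)
l(Q) = 1 + 5/Q (l(Q) = -5/Q*(-1) + 1 = 5/Q + 1 = 1 + 5/Q)
d = 2 (d = 15 - 13 = 2)
P = -3/13 (P = 6/(-3 + (-21 - 1*2)) = 6/(-3 + (-21 - 2)) = 6/(-3 - 23) = 6/(-26) = 6*(-1/26) = -3/13 ≈ -0.23077)
-29 + l(f)*P = -29 + ((5 - 14)/(-14))*(-3/13) = -29 - 1/14*(-9)*(-3/13) = -29 + (9/14)*(-3/13) = -29 - 27/182 = -5305/182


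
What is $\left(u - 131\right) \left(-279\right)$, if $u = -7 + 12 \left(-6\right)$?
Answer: $58590$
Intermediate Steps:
$u = -79$ ($u = -7 - 72 = -79$)
$\left(u - 131\right) \left(-279\right) = \left(-79 - 131\right) \left(-279\right) = \left(-210\right) \left(-279\right) = 58590$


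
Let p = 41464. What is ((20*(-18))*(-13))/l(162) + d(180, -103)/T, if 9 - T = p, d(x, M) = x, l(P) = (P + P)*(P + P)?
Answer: 486427/12088278 ≈ 0.040240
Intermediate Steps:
l(P) = 4*P² (l(P) = (2*P)*(2*P) = 4*P²)
T = -41455 (T = 9 - 1*41464 = 9 - 41464 = -41455)
((20*(-18))*(-13))/l(162) + d(180, -103)/T = ((20*(-18))*(-13))/((4*162²)) + 180/(-41455) = (-360*(-13))/((4*26244)) + 180*(-1/41455) = 4680/104976 - 36/8291 = 4680*(1/104976) - 36/8291 = 65/1458 - 36/8291 = 486427/12088278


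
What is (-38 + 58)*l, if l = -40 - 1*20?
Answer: -1200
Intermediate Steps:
l = -60 (l = -40 - 20 = -60)
(-38 + 58)*l = (-38 + 58)*(-60) = 20*(-60) = -1200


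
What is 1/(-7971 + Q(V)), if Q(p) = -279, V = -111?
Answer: -1/8250 ≈ -0.00012121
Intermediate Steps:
1/(-7971 + Q(V)) = 1/(-7971 - 279) = 1/(-8250) = -1/8250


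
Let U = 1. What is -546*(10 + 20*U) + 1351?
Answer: -15029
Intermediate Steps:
-546*(10 + 20*U) + 1351 = -546*(10 + 20*1) + 1351 = -546*(10 + 20) + 1351 = -546*30 + 1351 = -16380 + 1351 = -15029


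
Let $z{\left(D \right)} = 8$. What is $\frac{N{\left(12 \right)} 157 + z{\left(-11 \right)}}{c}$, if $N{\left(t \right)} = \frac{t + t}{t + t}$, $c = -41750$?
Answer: $- \frac{33}{8350} \approx -0.0039521$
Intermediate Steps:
$N{\left(t \right)} = 1$ ($N{\left(t \right)} = \frac{2 t}{2 t} = 2 t \frac{1}{2 t} = 1$)
$\frac{N{\left(12 \right)} 157 + z{\left(-11 \right)}}{c} = \frac{1 \cdot 157 + 8}{-41750} = \left(157 + 8\right) \left(- \frac{1}{41750}\right) = 165 \left(- \frac{1}{41750}\right) = - \frac{33}{8350}$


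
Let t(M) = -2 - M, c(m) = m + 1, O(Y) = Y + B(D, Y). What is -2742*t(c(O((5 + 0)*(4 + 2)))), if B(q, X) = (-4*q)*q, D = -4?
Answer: -85002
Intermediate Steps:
B(q, X) = -4*q**2
O(Y) = -64 + Y (O(Y) = Y - 4*(-4)**2 = Y - 4*16 = Y - 64 = -64 + Y)
c(m) = 1 + m
-2742*t(c(O((5 + 0)*(4 + 2)))) = -2742*(-2 - (1 + (-64 + (5 + 0)*(4 + 2)))) = -2742*(-2 - (1 + (-64 + 5*6))) = -2742*(-2 - (1 + (-64 + 30))) = -2742*(-2 - (1 - 34)) = -2742*(-2 - 1*(-33)) = -2742*(-2 + 33) = -2742*31 = -85002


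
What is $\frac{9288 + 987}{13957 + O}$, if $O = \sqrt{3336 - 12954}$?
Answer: $\frac{143408175}{194807467} - \frac{10275 i \sqrt{9618}}{194807467} \approx 0.73615 - 0.0051727 i$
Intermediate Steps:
$O = i \sqrt{9618}$ ($O = \sqrt{-9618} = i \sqrt{9618} \approx 98.071 i$)
$\frac{9288 + 987}{13957 + O} = \frac{9288 + 987}{13957 + i \sqrt{9618}} = \frac{10275}{13957 + i \sqrt{9618}}$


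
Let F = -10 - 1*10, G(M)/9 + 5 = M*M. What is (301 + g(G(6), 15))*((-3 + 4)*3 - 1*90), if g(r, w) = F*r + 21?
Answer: 457446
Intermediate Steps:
G(M) = -45 + 9*M**2 (G(M) = -45 + 9*(M*M) = -45 + 9*M**2)
F = -20 (F = -10 - 10 = -20)
g(r, w) = 21 - 20*r (g(r, w) = -20*r + 21 = 21 - 20*r)
(301 + g(G(6), 15))*((-3 + 4)*3 - 1*90) = (301 + (21 - 20*(-45 + 9*6**2)))*((-3 + 4)*3 - 1*90) = (301 + (21 - 20*(-45 + 9*36)))*(1*3 - 90) = (301 + (21 - 20*(-45 + 324)))*(3 - 90) = (301 + (21 - 20*279))*(-87) = (301 + (21 - 5580))*(-87) = (301 - 5559)*(-87) = -5258*(-87) = 457446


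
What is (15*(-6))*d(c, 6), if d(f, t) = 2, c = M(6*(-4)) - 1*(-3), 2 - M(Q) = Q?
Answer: -180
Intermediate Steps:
M(Q) = 2 - Q
c = 29 (c = (2 - 6*(-4)) - 1*(-3) = (2 - 1*(-24)) + 3 = (2 + 24) + 3 = 26 + 3 = 29)
(15*(-6))*d(c, 6) = (15*(-6))*2 = -90*2 = -180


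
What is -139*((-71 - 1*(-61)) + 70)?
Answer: -8340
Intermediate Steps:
-139*((-71 - 1*(-61)) + 70) = -139*((-71 + 61) + 70) = -139*(-10 + 70) = -139*60 = -8340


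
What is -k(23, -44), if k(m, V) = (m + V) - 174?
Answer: 195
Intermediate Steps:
k(m, V) = -174 + V + m (k(m, V) = (V + m) - 174 = -174 + V + m)
-k(23, -44) = -(-174 - 44 + 23) = -1*(-195) = 195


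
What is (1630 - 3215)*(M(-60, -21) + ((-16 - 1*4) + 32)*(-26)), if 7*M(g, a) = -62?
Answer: 3559910/7 ≈ 5.0856e+5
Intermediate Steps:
M(g, a) = -62/7 (M(g, a) = (1/7)*(-62) = -62/7)
(1630 - 3215)*(M(-60, -21) + ((-16 - 1*4) + 32)*(-26)) = (1630 - 3215)*(-62/7 + ((-16 - 1*4) + 32)*(-26)) = -1585*(-62/7 + ((-16 - 4) + 32)*(-26)) = -1585*(-62/7 + (-20 + 32)*(-26)) = -1585*(-62/7 + 12*(-26)) = -1585*(-62/7 - 312) = -1585*(-2246/7) = 3559910/7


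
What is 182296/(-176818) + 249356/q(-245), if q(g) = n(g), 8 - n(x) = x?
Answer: 22022254160/22367477 ≈ 984.57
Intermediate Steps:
n(x) = 8 - x
q(g) = 8 - g
182296/(-176818) + 249356/q(-245) = 182296/(-176818) + 249356/(8 - 1*(-245)) = 182296*(-1/176818) + 249356/(8 + 245) = -91148/88409 + 249356/253 = 22022254160/22367477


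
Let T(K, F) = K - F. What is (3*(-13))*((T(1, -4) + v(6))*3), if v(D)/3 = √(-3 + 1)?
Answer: -585 - 351*I*√2 ≈ -585.0 - 496.39*I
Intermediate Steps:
v(D) = 3*I*√2 (v(D) = 3*√(-3 + 1) = 3*√(-2) = 3*(I*√2) = 3*I*√2)
(3*(-13))*((T(1, -4) + v(6))*3) = (3*(-13))*(((1 - 1*(-4)) + 3*I*√2)*3) = -39*((1 + 4) + 3*I*√2)*3 = -39*(5 + 3*I*√2)*3 = -39*(15 + 9*I*√2) = -585 - 351*I*√2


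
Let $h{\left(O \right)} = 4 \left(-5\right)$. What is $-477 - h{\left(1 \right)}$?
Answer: $-457$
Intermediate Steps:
$h{\left(O \right)} = -20$
$-477 - h{\left(1 \right)} = -477 - -20 = -477 + 20 = -457$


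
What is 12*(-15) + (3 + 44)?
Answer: -133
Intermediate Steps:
12*(-15) + (3 + 44) = -180 + 47 = -133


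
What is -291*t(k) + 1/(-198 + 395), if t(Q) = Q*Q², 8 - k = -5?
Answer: -125947418/197 ≈ -6.3933e+5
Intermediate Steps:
k = 13 (k = 8 - 1*(-5) = 8 + 5 = 13)
t(Q) = Q³
-291*t(k) + 1/(-198 + 395) = -291*13³ + 1/(-198 + 395) = -291*2197 + 1/197 = -639327 + 1/197 = -125947418/197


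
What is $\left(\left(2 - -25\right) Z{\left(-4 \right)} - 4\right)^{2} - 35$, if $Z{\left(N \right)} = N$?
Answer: $12509$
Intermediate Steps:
$\left(\left(2 - -25\right) Z{\left(-4 \right)} - 4\right)^{2} - 35 = \left(\left(2 - -25\right) \left(-4\right) - 4\right)^{2} - 35 = \left(\left(2 + 25\right) \left(-4\right) - 4\right)^{2} - 35 = \left(27 \left(-4\right) - 4\right)^{2} - 35 = \left(-108 - 4\right)^{2} - 35 = \left(-112\right)^{2} - 35 = 12544 - 35 = 12509$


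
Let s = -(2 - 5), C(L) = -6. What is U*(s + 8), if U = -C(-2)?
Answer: 66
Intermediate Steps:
s = 3 (s = -1*(-3) = 3)
U = 6 (U = -1*(-6) = 6)
U*(s + 8) = 6*(3 + 8) = 6*11 = 66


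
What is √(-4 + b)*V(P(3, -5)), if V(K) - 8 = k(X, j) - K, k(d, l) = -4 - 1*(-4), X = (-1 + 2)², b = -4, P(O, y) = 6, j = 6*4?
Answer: 4*I*√2 ≈ 5.6569*I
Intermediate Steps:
j = 24
X = 1 (X = 1² = 1)
k(d, l) = 0 (k(d, l) = -4 + 4 = 0)
V(K) = 8 - K (V(K) = 8 + (0 - K) = 8 - K)
√(-4 + b)*V(P(3, -5)) = √(-4 - 4)*(8 - 1*6) = √(-8)*(8 - 6) = (2*I*√2)*2 = 4*I*√2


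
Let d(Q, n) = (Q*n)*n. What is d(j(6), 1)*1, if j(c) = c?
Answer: 6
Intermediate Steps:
d(Q, n) = Q*n²
d(j(6), 1)*1 = (6*1²)*1 = (6*1)*1 = 6*1 = 6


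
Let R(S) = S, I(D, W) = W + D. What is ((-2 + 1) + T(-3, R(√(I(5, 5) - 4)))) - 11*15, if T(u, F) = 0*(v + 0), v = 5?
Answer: -166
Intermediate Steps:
I(D, W) = D + W
T(u, F) = 0 (T(u, F) = 0*(5 + 0) = 0*5 = 0)
((-2 + 1) + T(-3, R(√(I(5, 5) - 4)))) - 11*15 = ((-2 + 1) + 0) - 11*15 = (-1 + 0) - 165 = -1 - 165 = -166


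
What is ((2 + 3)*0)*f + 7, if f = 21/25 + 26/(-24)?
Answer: 7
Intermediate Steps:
f = -73/300 (f = 21*(1/25) + 26*(-1/24) = 21/25 - 13/12 = -73/300 ≈ -0.24333)
((2 + 3)*0)*f + 7 = ((2 + 3)*0)*(-73/300) + 7 = (5*0)*(-73/300) + 7 = 0*(-73/300) + 7 = 0 + 7 = 7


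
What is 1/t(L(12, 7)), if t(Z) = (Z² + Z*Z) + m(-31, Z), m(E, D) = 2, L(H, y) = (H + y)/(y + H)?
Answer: ¼ ≈ 0.25000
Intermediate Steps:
L(H, y) = 1 (L(H, y) = (H + y)/(H + y) = 1)
t(Z) = 2 + 2*Z² (t(Z) = (Z² + Z*Z) + 2 = (Z² + Z²) + 2 = 2*Z² + 2 = 2 + 2*Z²)
1/t(L(12, 7)) = 1/(2 + 2*1²) = 1/(2 + 2*1) = 1/(2 + 2) = 1/4 = ¼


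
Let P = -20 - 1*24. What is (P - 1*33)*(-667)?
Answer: 51359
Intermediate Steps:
P = -44 (P = -20 - 24 = -44)
(P - 1*33)*(-667) = (-44 - 1*33)*(-667) = (-44 - 33)*(-667) = -77*(-667) = 51359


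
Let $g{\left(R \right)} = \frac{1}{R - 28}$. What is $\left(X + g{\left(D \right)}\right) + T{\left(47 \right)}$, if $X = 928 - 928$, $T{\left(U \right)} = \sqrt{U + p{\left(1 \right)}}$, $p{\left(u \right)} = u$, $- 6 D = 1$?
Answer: $- \frac{6}{169} + 4 \sqrt{3} \approx 6.8927$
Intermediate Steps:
$D = - \frac{1}{6}$ ($D = \left(- \frac{1}{6}\right) 1 = - \frac{1}{6} \approx -0.16667$)
$T{\left(U \right)} = \sqrt{1 + U}$ ($T{\left(U \right)} = \sqrt{U + 1} = \sqrt{1 + U}$)
$X = 0$
$g{\left(R \right)} = \frac{1}{-28 + R}$
$\left(X + g{\left(D \right)}\right) + T{\left(47 \right)} = \left(0 + \frac{1}{-28 - \frac{1}{6}}\right) + \sqrt{1 + 47} = \left(0 + \frac{1}{- \frac{169}{6}}\right) + \sqrt{48} = \left(0 - \frac{6}{169}\right) + 4 \sqrt{3} = - \frac{6}{169} + 4 \sqrt{3}$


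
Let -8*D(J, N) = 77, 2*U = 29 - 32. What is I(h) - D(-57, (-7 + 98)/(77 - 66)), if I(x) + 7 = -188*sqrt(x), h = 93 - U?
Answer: 21/8 - 282*sqrt(42) ≈ -1824.9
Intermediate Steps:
U = -3/2 (U = (29 - 32)/2 = (1/2)*(-3) = -3/2 ≈ -1.5000)
D(J, N) = -77/8 (D(J, N) = -1/8*77 = -77/8)
h = 189/2 (h = 93 - 1*(-3/2) = 93 + 3/2 = 189/2 ≈ 94.500)
I(x) = -7 - 188*sqrt(x)
I(h) - D(-57, (-7 + 98)/(77 - 66)) = (-7 - 282*sqrt(42)) - 1*(-77/8) = (-7 - 282*sqrt(42)) + 77/8 = 21/8 - 282*sqrt(42)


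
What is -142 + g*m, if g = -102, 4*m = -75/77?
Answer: -18043/154 ≈ -117.16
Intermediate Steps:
m = -75/308 (m = (-75/77)/4 = (-75*1/77)/4 = (1/4)*(-75/77) = -75/308 ≈ -0.24351)
-142 + g*m = -142 - 102*(-75/308) = -142 + 3825/154 = -18043/154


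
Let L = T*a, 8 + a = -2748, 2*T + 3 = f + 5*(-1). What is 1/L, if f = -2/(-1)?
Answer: 1/8268 ≈ 0.00012095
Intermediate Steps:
f = 2 (f = -2*(-1) = 2)
T = -3 (T = -3/2 + (2 + 5*(-1))/2 = -3/2 + (2 - 5)/2 = -3/2 + (½)*(-3) = -3/2 - 3/2 = -3)
a = -2756 (a = -8 - 2748 = -2756)
L = 8268 (L = -3*(-2756) = 8268)
1/L = 1/8268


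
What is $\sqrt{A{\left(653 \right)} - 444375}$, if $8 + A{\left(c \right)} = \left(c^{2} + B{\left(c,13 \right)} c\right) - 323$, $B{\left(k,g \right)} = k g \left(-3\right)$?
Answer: $2 i \sqrt{4162062} \approx 4080.2 i$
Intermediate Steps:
$B{\left(k,g \right)} = - 3 g k$ ($B{\left(k,g \right)} = g k \left(-3\right) = - 3 g k$)
$A{\left(c \right)} = -331 - 38 c^{2}$ ($A{\left(c \right)} = -8 - \left(323 - c^{2} - \left(-3\right) 13 c c\right) = -8 - \left(323 - c^{2} - - 39 c c\right) = -8 + \left(\left(c^{2} - 39 c^{2}\right) - 323\right) = -8 - \left(323 + 38 c^{2}\right) = -331 - 38 c^{2}$)
$\sqrt{A{\left(653 \right)} - 444375} = \sqrt{\left(-331 - 38 \cdot 653^{2}\right) - 444375} = \sqrt{\left(-331 - 16203542\right) - 444375} = \sqrt{-16203873 - 444375} = \sqrt{-16648248} = 2 i \sqrt{4162062}$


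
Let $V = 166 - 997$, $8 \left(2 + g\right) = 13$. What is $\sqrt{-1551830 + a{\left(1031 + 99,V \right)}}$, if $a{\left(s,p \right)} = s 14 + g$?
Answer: $\frac{i \sqrt{24576166}}{4} \approx 1239.4 i$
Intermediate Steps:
$g = - \frac{3}{8}$ ($g = -2 + \frac{1}{8} \cdot 13 = -2 + \frac{13}{8} = - \frac{3}{8} \approx -0.375$)
$V = -831$
$a{\left(s,p \right)} = - \frac{3}{8} + 14 s$ ($a{\left(s,p \right)} = s 14 - \frac{3}{8} = 14 s - \frac{3}{8} = - \frac{3}{8} + 14 s$)
$\sqrt{-1551830 + a{\left(1031 + 99,V \right)}} = \sqrt{-1551830 - \left(\frac{3}{8} - 14 \left(1031 + 99\right)\right)} = \sqrt{-1551830 + \left(- \frac{3}{8} + 14 \cdot 1130\right)} = \sqrt{-1551830 + \left(- \frac{3}{8} + 15820\right)} = \sqrt{-1551830 + \frac{126557}{8}} = \sqrt{- \frac{12288083}{8}} = \frac{i \sqrt{24576166}}{4}$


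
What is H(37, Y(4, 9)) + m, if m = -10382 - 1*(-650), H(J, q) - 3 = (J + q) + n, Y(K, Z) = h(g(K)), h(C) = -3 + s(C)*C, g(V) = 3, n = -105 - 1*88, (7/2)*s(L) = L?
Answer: -69198/7 ≈ -9885.4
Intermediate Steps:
s(L) = 2*L/7
n = -193 (n = -105 - 88 = -193)
h(C) = -3 + 2*C**2/7 (h(C) = -3 + (2*C/7)*C = -3 + 2*C**2/7)
Y(K, Z) = -3/7 (Y(K, Z) = -3 + (2/7)*3**2 = -3 + (2/7)*9 = -3 + 18/7 = -3/7)
H(J, q) = -190 + J + q (H(J, q) = 3 + ((J + q) - 193) = 3 + (-193 + J + q) = -190 + J + q)
m = -9732 (m = -10382 + 650 = -9732)
H(37, Y(4, 9)) + m = (-190 + 37 - 3/7) - 9732 = -1074/7 - 9732 = -69198/7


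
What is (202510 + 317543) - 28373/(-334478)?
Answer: 173946315707/334478 ≈ 5.2005e+5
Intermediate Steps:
(202510 + 317543) - 28373/(-334478) = 520053 - 28373*(-1/334478) = 520053 + 28373/334478 = 173946315707/334478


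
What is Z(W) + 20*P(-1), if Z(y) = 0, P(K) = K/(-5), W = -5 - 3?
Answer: 4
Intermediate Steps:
W = -8
P(K) = -K/5 (P(K) = K*(-⅕) = -K/5)
Z(W) + 20*P(-1) = 0 + 20*(-⅕*(-1)) = 0 + 20*(⅕) = 0 + 4 = 4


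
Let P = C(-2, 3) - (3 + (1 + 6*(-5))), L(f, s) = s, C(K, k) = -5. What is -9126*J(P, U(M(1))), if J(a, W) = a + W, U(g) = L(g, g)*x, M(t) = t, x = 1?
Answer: -200772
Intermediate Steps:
P = 21 (P = -5 - (3 + (1 + 6*(-5))) = -5 - (3 + (1 - 30)) = -5 - (3 - 29) = -5 - 1*(-26) = -5 + 26 = 21)
U(g) = g (U(g) = g*1 = g)
J(a, W) = W + a
-9126*J(P, U(M(1))) = -9126*(1 + 21) = -9126*22 = -200772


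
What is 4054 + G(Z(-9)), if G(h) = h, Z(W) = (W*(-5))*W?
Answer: 3649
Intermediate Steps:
Z(W) = -5*W² (Z(W) = (-5*W)*W = -5*W²)
4054 + G(Z(-9)) = 4054 - 5*(-9)² = 4054 - 5*81 = 4054 - 405 = 3649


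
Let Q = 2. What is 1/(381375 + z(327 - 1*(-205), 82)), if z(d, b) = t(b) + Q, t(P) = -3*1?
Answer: 1/381374 ≈ 2.6221e-6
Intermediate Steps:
t(P) = -3
z(d, b) = -1 (z(d, b) = -3 + 2 = -1)
1/(381375 + z(327 - 1*(-205), 82)) = 1/(381375 - 1) = 1/381374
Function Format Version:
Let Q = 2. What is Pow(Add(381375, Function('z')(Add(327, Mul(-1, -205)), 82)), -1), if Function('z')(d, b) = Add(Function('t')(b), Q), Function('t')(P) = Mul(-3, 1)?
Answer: Rational(1, 381374) ≈ 2.6221e-6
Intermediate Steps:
Function('t')(P) = -3
Function('z')(d, b) = -1 (Function('z')(d, b) = Add(-3, 2) = -1)
Pow(Add(381375, Function('z')(Add(327, Mul(-1, -205)), 82)), -1) = Pow(Add(381375, -1), -1) = Pow(381374, -1) = Rational(1, 381374)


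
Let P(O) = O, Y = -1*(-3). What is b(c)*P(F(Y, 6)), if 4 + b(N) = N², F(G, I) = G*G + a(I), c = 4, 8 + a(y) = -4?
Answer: -36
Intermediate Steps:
a(y) = -12 (a(y) = -8 - 4 = -12)
Y = 3
F(G, I) = -12 + G² (F(G, I) = G*G - 12 = G² - 12 = -12 + G²)
b(N) = -4 + N²
b(c)*P(F(Y, 6)) = (-4 + 4²)*(-12 + 3²) = (-4 + 16)*(-12 + 9) = 12*(-3) = -36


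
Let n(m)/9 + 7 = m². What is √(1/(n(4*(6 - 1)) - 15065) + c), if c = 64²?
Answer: √136084255934/5764 ≈ 64.000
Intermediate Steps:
c = 4096
n(m) = -63 + 9*m²
√(1/(n(4*(6 - 1)) - 15065) + c) = √(1/((-63 + 9*(4*(6 - 1))²) - 15065) + 4096) = √(1/((-63 + 9*(4*5)²) - 15065) + 4096) = √(1/((-63 + 9*20²) - 15065) + 4096) = √(1/((-63 + 9*400) - 15065) + 4096) = √(1/((-63 + 3600) - 15065) + 4096) = √(1/(3537 - 15065) + 4096) = √(1/(-11528) + 4096) = √(-1/11528 + 4096) = √(47218687/11528) = √136084255934/5764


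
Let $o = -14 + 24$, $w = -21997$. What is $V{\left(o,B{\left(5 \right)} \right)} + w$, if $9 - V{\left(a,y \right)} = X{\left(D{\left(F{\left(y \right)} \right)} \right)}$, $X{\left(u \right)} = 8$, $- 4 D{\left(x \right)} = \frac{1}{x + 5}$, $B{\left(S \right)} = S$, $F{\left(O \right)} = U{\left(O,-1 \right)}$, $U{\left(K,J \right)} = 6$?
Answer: $-21996$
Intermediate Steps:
$F{\left(O \right)} = 6$
$D{\left(x \right)} = - \frac{1}{4 \left(5 + x\right)}$ ($D{\left(x \right)} = - \frac{1}{4 \left(x + 5\right)} = - \frac{1}{4 \left(5 + x\right)}$)
$o = 10$
$V{\left(a,y \right)} = 1$ ($V{\left(a,y \right)} = 9 - 8 = 1$)
$V{\left(o,B{\left(5 \right)} \right)} + w = 1 - 21997 = -21996$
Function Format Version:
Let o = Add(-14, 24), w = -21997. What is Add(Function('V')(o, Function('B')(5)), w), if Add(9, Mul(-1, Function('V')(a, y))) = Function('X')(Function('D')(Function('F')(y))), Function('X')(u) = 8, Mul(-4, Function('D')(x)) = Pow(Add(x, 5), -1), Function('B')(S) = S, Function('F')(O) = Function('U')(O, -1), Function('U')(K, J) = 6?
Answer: -21996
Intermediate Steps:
Function('F')(O) = 6
Function('D')(x) = Mul(Rational(-1, 4), Pow(Add(5, x), -1)) (Function('D')(x) = Mul(Rational(-1, 4), Pow(Add(x, 5), -1)) = Mul(Rational(-1, 4), Pow(Add(5, x), -1)))
o = 10
Function('V')(a, y) = 1 (Function('V')(a, y) = Add(9, Mul(-1, 8)) = Add(9, -8) = 1)
Add(Function('V')(o, Function('B')(5)), w) = Add(1, -21997) = -21996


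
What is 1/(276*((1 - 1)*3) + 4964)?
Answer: 1/4964 ≈ 0.00020145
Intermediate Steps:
1/(276*((1 - 1)*3) + 4964) = 1/(276*(0*3) + 4964) = 1/(276*0 + 4964) = 1/(0 + 4964) = 1/4964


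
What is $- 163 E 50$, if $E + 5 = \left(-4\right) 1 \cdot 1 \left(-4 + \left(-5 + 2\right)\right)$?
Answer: $-187450$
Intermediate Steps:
$E = 23$ ($E = -5 + \left(-4\right) 1 \cdot 1 \left(-4 + \left(-5 + 2\right)\right) = -5 - 4 \cdot 1 \left(-4 - 3\right) = -5 - 4 \cdot 1 \left(-7\right) = -5 - -28 = -5 + 28 = 23$)
$- 163 E 50 = \left(-163\right) 23 \cdot 50 = \left(-3749\right) 50 = -187450$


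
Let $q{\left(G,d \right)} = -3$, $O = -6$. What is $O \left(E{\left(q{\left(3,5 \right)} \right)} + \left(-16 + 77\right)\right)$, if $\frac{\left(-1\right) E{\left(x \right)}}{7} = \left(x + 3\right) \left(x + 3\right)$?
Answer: $-366$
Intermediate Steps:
$E{\left(x \right)} = - 7 \left(3 + x\right)^{2}$ ($E{\left(x \right)} = - 7 \left(x + 3\right) \left(x + 3\right) = - 7 \left(3 + x\right) \left(3 + x\right) = - 7 \left(3 + x\right)^{2}$)
$O \left(E{\left(q{\left(3,5 \right)} \right)} + \left(-16 + 77\right)\right) = - 6 \left(- 7 \left(3 - 3\right)^{2} + \left(-16 + 77\right)\right) = - 6 \left(- 7 \cdot 0^{2} + 61\right) = - 6 \left(\left(-7\right) 0 + 61\right) = - 6 \left(0 + 61\right) = \left(-6\right) 61 = -366$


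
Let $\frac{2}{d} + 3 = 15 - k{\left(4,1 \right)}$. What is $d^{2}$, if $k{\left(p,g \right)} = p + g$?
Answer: $\frac{4}{49} \approx 0.081633$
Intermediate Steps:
$k{\left(p,g \right)} = g + p$
$d = \frac{2}{7}$ ($d = \frac{2}{-3 + \left(15 - \left(1 + 4\right)\right)} = \frac{2}{-3 + \left(15 - 5\right)} = \frac{2}{-3 + 10} = \frac{2}{7} \approx 0.28571$)
$d^{2} = \left(\frac{2}{7}\right)^{2} = \frac{4}{49}$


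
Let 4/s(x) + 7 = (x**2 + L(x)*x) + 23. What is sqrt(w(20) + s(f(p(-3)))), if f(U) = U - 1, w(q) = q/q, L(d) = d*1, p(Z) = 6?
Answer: sqrt(1155)/33 ≈ 1.0299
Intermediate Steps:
L(d) = d
w(q) = 1
f(U) = -1 + U
s(x) = 4/(16 + 2*x**2) (s(x) = 4/(-7 + ((x**2 + x*x) + 23)) = 4/(-7 + ((x**2 + x**2) + 23)) = 4/(-7 + (2*x**2 + 23)) = 4/(-7 + (23 + 2*x**2)) = 4/(16 + 2*x**2))
sqrt(w(20) + s(f(p(-3)))) = sqrt(1 + 2/(8 + (-1 + 6)**2)) = sqrt(1 + 2/(8 + 5**2)) = sqrt(1 + 2/(8 + 25)) = sqrt(1 + 2/33) = sqrt(35/33) = sqrt(1155)/33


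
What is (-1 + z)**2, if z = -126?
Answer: 16129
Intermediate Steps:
(-1 + z)**2 = (-1 - 126)**2 = (-127)**2 = 16129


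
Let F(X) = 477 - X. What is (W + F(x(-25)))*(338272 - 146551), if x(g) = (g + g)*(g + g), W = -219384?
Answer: -42448371447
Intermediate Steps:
x(g) = 4*g² (x(g) = (2*g)*(2*g) = 4*g²)
(W + F(x(-25)))*(338272 - 146551) = (-219384 + (477 - 4*(-25)²))*(338272 - 146551) = (-219384 + (477 - 4*625))*191721 = (-219384 + (477 - 1*2500))*191721 = (-219384 + (477 - 2500))*191721 = (-219384 - 2023)*191721 = -221407*191721 = -42448371447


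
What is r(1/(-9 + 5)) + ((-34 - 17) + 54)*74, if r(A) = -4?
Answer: 218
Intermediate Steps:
r(1/(-9 + 5)) + ((-34 - 17) + 54)*74 = -4 + ((-34 - 17) + 54)*74 = -4 + (-51 + 54)*74 = -4 + 3*74 = -4 + 222 = 218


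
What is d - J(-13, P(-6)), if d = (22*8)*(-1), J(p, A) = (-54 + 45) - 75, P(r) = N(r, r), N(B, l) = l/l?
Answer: -92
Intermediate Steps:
N(B, l) = 1
P(r) = 1
J(p, A) = -84 (J(p, A) = -9 - 75 = -84)
d = -176 (d = 176*(-1) = -176)
d - J(-13, P(-6)) = -176 - 1*(-84) = -176 + 84 = -92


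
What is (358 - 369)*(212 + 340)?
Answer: -6072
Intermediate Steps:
(358 - 369)*(212 + 340) = -11*552 = -6072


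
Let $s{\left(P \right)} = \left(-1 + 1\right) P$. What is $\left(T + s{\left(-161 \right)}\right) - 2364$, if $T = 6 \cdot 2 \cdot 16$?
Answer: $-2172$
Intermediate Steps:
$T = 192$ ($T = 12 \cdot 16 = 192$)
$s{\left(P \right)} = 0$ ($s{\left(P \right)} = 0 P = 0$)
$\left(T + s{\left(-161 \right)}\right) - 2364 = \left(192 + 0\right) - 2364 = 192 - 2364 = -2172$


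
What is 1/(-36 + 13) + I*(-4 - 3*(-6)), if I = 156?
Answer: 50231/23 ≈ 2184.0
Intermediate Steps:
1/(-36 + 13) + I*(-4 - 3*(-6)) = 1/(-36 + 13) + 156*(-4 - 3*(-6)) = 1/(-23) + 156*(-4 + 18) = -1/23 + 156*14 = -1/23 + 2184 = 50231/23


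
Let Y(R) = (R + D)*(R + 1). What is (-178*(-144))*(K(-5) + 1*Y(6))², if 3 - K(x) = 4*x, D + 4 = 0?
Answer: 35090208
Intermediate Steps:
D = -4 (D = -4 + 0 = -4)
Y(R) = (1 + R)*(-4 + R) (Y(R) = (R - 4)*(R + 1) = (-4 + R)*(1 + R) = (1 + R)*(-4 + R))
K(x) = 3 - 4*x
(-178*(-144))*(K(-5) + 1*Y(6))² = (-178*(-144))*((3 - 4*(-5)) + 1*(-4 + 6² - 3*6))² = 25632*((3 + 20) + 1*(-4 + 36 - 18))² = 25632*(23 + 1*14)² = 25632*(23 + 14)² = 25632*37² = 25632*1369 = 35090208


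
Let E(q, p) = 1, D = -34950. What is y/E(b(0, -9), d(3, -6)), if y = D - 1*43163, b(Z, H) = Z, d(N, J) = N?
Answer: -78113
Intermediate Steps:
y = -78113 (y = -34950 - 1*43163 = -34950 - 43163 = -78113)
y/E(b(0, -9), d(3, -6)) = -78113/1 = -78113*1 = -78113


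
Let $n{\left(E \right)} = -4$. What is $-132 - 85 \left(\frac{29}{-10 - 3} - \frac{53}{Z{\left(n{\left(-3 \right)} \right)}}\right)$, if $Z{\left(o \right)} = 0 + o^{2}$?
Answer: $\frac{70549}{208} \approx 339.18$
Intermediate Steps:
$Z{\left(o \right)} = o^{2}$
$-132 - 85 \left(\frac{29}{-10 - 3} - \frac{53}{Z{\left(n{\left(-3 \right)} \right)}}\right) = -132 - 85 \left(\frac{29}{-10 - 3} - \frac{53}{\left(-4\right)^{2}}\right) = -132 - 85 \left(\frac{29}{-10 - 3} - \frac{53}{16}\right) = -132 - 85 \left(\frac{29}{-13} - \frac{53}{16}\right) = -132 - 85 \left(29 \left(- \frac{1}{13}\right) - \frac{53}{16}\right) = -132 - 85 \left(- \frac{29}{13} - \frac{53}{16}\right) = -132 - - \frac{98005}{208} = -132 + \frac{98005}{208} = \frac{70549}{208}$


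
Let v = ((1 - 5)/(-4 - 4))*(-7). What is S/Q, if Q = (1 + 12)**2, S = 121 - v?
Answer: 249/338 ≈ 0.73669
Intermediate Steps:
v = -7/2 (v = -4/(-8)*(-7) = -4*(-1/8)*(-7) = (1/2)*(-7) = -7/2 ≈ -3.5000)
S = 249/2 (S = 121 - 1*(-7/2) = 121 + 7/2 = 249/2 ≈ 124.50)
Q = 169 (Q = 13**2 = 169)
S/Q = (249/2)/169 = (249/2)*(1/169) = 249/338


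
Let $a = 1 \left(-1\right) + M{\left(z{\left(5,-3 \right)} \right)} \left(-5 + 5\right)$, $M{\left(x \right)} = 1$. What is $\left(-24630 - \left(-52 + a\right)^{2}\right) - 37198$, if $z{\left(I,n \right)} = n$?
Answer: $-64637$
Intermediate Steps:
$a = -1$ ($a = 1 \left(-1\right) + 1 \left(-5 + 5\right) = -1 + 1 \cdot 0 = -1 + 0 = -1$)
$\left(-24630 - \left(-52 + a\right)^{2}\right) - 37198 = \left(-24630 - \left(-52 - 1\right)^{2}\right) - 37198 = \left(-24630 - \left(-53\right)^{2}\right) - 37198 = \left(-24630 - 2809\right) - 37198 = -27439 - 37198 = -64637$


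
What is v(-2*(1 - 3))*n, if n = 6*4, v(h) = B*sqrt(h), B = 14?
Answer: 672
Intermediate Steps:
v(h) = 14*sqrt(h)
n = 24
v(-2*(1 - 3))*n = (14*sqrt(-2*(1 - 3)))*24 = (14*sqrt(-2*(-2)))*24 = (14*sqrt(4))*24 = (14*2)*24 = 28*24 = 672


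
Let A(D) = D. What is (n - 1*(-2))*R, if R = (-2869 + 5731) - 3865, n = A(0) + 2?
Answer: -4012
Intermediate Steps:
n = 2 (n = 0 + 2 = 2)
R = -1003 (R = 2862 - 3865 = -1003)
(n - 1*(-2))*R = (2 - 1*(-2))*(-1003) = (2 + 2)*(-1003) = 4*(-1003) = -4012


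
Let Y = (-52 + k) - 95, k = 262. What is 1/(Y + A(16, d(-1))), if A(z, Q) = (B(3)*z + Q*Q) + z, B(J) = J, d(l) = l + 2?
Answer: 1/180 ≈ 0.0055556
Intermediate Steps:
d(l) = 2 + l
Y = 115 (Y = (-52 + 262) - 95 = 210 - 95 = 115)
A(z, Q) = Q² + 4*z (A(z, Q) = (3*z + Q*Q) + z = (3*z + Q²) + z = (Q² + 3*z) + z = Q² + 4*z)
1/(Y + A(16, d(-1))) = 1/(115 + ((2 - 1)² + 4*16)) = 1/(115 + (1² + 64)) = 1/(115 + (1 + 64)) = 1/(115 + 65) = 1/180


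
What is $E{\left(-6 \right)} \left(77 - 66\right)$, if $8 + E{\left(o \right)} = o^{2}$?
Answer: $308$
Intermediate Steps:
$E{\left(o \right)} = -8 + o^{2}$
$E{\left(-6 \right)} \left(77 - 66\right) = \left(-8 + \left(-6\right)^{2}\right) \left(77 - 66\right) = \left(-8 + 36\right) \left(77 - 66\right) = 28 \cdot 11 = 308$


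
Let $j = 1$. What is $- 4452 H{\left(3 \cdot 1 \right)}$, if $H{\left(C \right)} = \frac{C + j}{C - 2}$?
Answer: $-17808$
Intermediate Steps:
$H{\left(C \right)} = \frac{1 + C}{-2 + C}$ ($H{\left(C \right)} = \frac{C + 1}{C - 2} = \frac{1 + C}{-2 + C}$)
$- 4452 H{\left(3 \cdot 1 \right)} = - 4452 \frac{1 + 3 \cdot 1}{-2 + 3 \cdot 1} = - 4452 \frac{1 + 3}{-2 + 3} = - 4452 \cdot 1^{-1} \cdot 4 = - 4452 \cdot 1 \cdot 4 = \left(-4452\right) 4 = -17808$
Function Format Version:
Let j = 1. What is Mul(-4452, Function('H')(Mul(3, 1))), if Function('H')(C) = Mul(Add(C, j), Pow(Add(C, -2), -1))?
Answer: -17808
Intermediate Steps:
Function('H')(C) = Mul(Pow(Add(-2, C), -1), Add(1, C)) (Function('H')(C) = Mul(Add(C, 1), Pow(Add(C, -2), -1)) = Mul(Add(1, C), Pow(Add(-2, C), -1)) = Mul(Pow(Add(-2, C), -1), Add(1, C)))
Mul(-4452, Function('H')(Mul(3, 1))) = Mul(-4452, Mul(Pow(Add(-2, Mul(3, 1)), -1), Add(1, Mul(3, 1)))) = Mul(-4452, Mul(Pow(Add(-2, 3), -1), Add(1, 3))) = Mul(-4452, Mul(Pow(1, -1), 4)) = Mul(-4452, Mul(1, 4)) = Mul(-4452, 4) = -17808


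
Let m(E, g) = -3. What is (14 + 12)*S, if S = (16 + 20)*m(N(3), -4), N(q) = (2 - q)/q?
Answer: -2808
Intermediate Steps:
N(q) = (2 - q)/q
S = -108 (S = (16 + 20)*(-3) = 36*(-3) = -108)
(14 + 12)*S = (14 + 12)*(-108) = 26*(-108) = -2808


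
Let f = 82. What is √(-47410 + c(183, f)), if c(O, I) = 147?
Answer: I*√47263 ≈ 217.4*I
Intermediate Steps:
√(-47410 + c(183, f)) = √(-47410 + 147) = √(-47263) = I*√47263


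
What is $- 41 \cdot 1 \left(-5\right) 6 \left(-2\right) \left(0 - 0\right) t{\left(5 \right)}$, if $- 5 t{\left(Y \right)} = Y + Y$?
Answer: $0$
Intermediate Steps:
$t{\left(Y \right)} = - \frac{2 Y}{5}$ ($t{\left(Y \right)} = - \frac{Y + Y}{5} = - \frac{2 Y}{5}$)
$- 41 \cdot 1 \left(-5\right) 6 \left(-2\right) \left(0 - 0\right) t{\left(5 \right)} = - 41 \cdot 1 \left(-5\right) 6 \left(-2\right) \left(0 - 0\right) \left(\left(- \frac{2}{5}\right) 5\right) = - 41 \left(- 5 \left(- 12 \left(0 + 0\right)\right)\right) \left(-2\right) = - 41 \left(- 5 \left(\left(-12\right) 0\right)\right) \left(-2\right) = - 41 \left(\left(-5\right) 0\right) \left(-2\right) = \left(-41\right) 0 \left(-2\right) = 0 \left(-2\right) = 0$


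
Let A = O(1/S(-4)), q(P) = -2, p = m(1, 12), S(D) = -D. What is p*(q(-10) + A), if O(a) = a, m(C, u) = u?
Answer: -21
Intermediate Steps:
p = 12
A = ¼ (A = 1/(-1*(-4)) = 1/4 = ¼ ≈ 0.25000)
p*(q(-10) + A) = 12*(-2 + ¼) = 12*(-7/4) = -21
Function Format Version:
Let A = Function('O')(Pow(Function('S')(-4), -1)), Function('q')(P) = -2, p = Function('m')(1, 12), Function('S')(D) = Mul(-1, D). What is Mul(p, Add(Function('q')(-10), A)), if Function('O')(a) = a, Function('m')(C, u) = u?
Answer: -21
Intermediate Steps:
p = 12
A = Rational(1, 4) (A = Pow(Mul(-1, -4), -1) = Pow(4, -1) = Rational(1, 4) ≈ 0.25000)
Mul(p, Add(Function('q')(-10), A)) = Mul(12, Add(-2, Rational(1, 4))) = Mul(12, Rational(-7, 4)) = -21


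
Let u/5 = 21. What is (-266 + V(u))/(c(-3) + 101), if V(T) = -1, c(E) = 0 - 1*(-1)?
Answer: -89/34 ≈ -2.6176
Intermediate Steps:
u = 105 (u = 5*21 = 105)
c(E) = 1 (c(E) = 0 + 1 = 1)
(-266 + V(u))/(c(-3) + 101) = (-266 - 1)/(1 + 101) = -267/102 = -267*1/102 = -89/34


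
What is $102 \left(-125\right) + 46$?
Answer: $-12704$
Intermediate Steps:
$102 \left(-125\right) + 46 = -12750 + 46 = -12704$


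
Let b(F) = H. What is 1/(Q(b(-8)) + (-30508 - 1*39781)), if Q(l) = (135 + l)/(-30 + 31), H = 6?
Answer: -1/70148 ≈ -1.4256e-5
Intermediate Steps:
b(F) = 6
Q(l) = 135 + l (Q(l) = (135 + l)/1 = (135 + l)*1 = 135 + l)
1/(Q(b(-8)) + (-30508 - 1*39781)) = 1/((135 + 6) + (-30508 - 1*39781)) = 1/(141 + (-30508 - 39781)) = 1/(141 - 70289) = 1/(-70148) = -1/70148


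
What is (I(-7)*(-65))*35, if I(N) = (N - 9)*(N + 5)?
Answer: -72800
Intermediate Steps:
I(N) = (-9 + N)*(5 + N)
(I(-7)*(-65))*35 = ((-45 + (-7)² - 4*(-7))*(-65))*35 = ((-45 + 49 + 28)*(-65))*35 = (32*(-65))*35 = -2080*35 = -72800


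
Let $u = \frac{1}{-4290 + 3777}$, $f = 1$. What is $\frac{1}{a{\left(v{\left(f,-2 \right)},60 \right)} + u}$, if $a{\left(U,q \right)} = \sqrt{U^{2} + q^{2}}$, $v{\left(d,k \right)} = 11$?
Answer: $\frac{513}{31292} \approx 0.016394$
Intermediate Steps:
$u = - \frac{1}{513}$ ($u = \frac{1}{-513} = - \frac{1}{513} \approx -0.0019493$)
$\frac{1}{a{\left(v{\left(f,-2 \right)},60 \right)} + u} = \frac{1}{\sqrt{11^{2} + 60^{2}} - \frac{1}{513}} = \frac{1}{\sqrt{121 + 3600} - \frac{1}{513}} = \frac{1}{\sqrt{3721} - \frac{1}{513}} = \frac{1}{61 - \frac{1}{513}} = \frac{1}{\frac{31292}{513}} = \frac{513}{31292}$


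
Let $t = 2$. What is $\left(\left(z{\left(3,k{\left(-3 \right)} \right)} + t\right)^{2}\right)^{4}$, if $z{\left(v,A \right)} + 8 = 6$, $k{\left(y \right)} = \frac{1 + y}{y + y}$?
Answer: $0$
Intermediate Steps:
$k{\left(y \right)} = \frac{1 + y}{2 y}$
$z{\left(v,A \right)} = -2$ ($z{\left(v,A \right)} = -8 + 6 = -2$)
$\left(\left(z{\left(3,k{\left(-3 \right)} \right)} + t\right)^{2}\right)^{4} = \left(\left(-2 + 2\right)^{2}\right)^{4} = \left(0^{2}\right)^{4} = 0^{4} = 0$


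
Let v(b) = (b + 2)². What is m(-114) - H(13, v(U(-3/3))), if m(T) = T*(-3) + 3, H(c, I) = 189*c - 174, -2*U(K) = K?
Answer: -1938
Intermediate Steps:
U(K) = -K/2
v(b) = (2 + b)²
H(c, I) = -174 + 189*c
m(T) = 3 - 3*T (m(T) = -3*T + 3 = 3 - 3*T)
m(-114) - H(13, v(U(-3/3))) = (3 - 3*(-114)) - (-174 + 189*13) = (3 + 342) - (-174 + 2457) = 345 - 1*2283 = 345 - 2283 = -1938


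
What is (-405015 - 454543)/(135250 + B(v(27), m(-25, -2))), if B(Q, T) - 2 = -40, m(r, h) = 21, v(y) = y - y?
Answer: -61397/9658 ≈ -6.3571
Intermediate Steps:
v(y) = 0
B(Q, T) = -38 (B(Q, T) = 2 - 40 = -38)
(-405015 - 454543)/(135250 + B(v(27), m(-25, -2))) = (-405015 - 454543)/(135250 - 38) = -859558/135212 = -859558*1/135212 = -61397/9658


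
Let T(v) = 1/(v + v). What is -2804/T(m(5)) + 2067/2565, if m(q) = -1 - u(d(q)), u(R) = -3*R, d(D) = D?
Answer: -67127071/855 ≈ -78511.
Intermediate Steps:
m(q) = -1 + 3*q (m(q) = -1 - (-3)*q = -1 + 3*q)
T(v) = 1/(2*v)
-2804/T(m(5)) + 2067/2565 = -2804/(1/(2*(-1 + 3*5))) + 2067/2565 = -2804/(1/(2*(-1 + 15))) + 2067*(1/2565) = -2804/((½)/14) + 689/855 = -2804/((½)*(1/14)) + 689/855 = -2804/1/28 + 689/855 = -2804*28 + 689/855 = -78512 + 689/855 = -67127071/855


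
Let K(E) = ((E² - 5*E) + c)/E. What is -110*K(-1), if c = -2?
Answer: 440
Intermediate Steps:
K(E) = (-2 + E² - 5*E)/E (K(E) = ((E² - 5*E) - 2)/E = (-2 + E² - 5*E)/E)
-110*K(-1) = -110*(-5 - 1 - 2/(-1)) = -110*(-5 - 1 - 2*(-1)) = -110*(-5 - 1 + 2) = -110*(-4) = 440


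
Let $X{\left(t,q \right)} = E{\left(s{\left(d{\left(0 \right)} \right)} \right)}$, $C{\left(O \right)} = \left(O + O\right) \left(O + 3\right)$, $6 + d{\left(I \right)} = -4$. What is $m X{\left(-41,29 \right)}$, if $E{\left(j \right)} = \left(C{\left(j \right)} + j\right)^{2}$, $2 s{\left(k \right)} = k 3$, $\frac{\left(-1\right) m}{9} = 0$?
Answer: $0$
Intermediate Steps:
$d{\left(I \right)} = -10$ ($d{\left(I \right)} = -6 - 4 = -10$)
$m = 0$ ($m = \left(-9\right) 0 = 0$)
$s{\left(k \right)} = \frac{3 k}{2}$ ($s{\left(k \right)} = \frac{k 3}{2} = \frac{3 k}{2}$)
$C{\left(O \right)} = 2 O \left(3 + O\right)$
$E{\left(j \right)} = \left(j + 2 j \left(3 + j\right)\right)^{2}$ ($E{\left(j \right)} = \left(2 j \left(3 + j\right) + j\right)^{2} = \left(j + 2 j \left(3 + j\right)\right)^{2}$)
$X{\left(t,q \right)} = 119025$ ($X{\left(t,q \right)} = \left(\frac{3}{2} \left(-10\right)\right)^{2} \left(7 + 2 \cdot \frac{3}{2} \left(-10\right)\right)^{2} = \left(-15\right)^{2} \left(7 + 2 \left(-15\right)\right)^{2} = 225 \left(7 - 30\right)^{2} = 225 \left(-23\right)^{2} = 225 \cdot 529 = 119025$)
$m X{\left(-41,29 \right)} = 0 \cdot 119025 = 0$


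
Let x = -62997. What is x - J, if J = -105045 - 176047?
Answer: 218095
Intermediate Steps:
J = -281092
x - J = -62997 - 1*(-281092) = -62997 + 281092 = 218095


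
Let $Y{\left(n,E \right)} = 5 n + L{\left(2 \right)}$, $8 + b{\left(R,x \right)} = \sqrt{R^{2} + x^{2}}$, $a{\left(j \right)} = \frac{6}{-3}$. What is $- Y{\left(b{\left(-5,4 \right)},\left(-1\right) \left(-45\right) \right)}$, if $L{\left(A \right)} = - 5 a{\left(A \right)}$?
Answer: $30 - 5 \sqrt{41} \approx -2.0156$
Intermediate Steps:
$a{\left(j \right)} = -2$ ($a{\left(j \right)} = 6 \left(- \frac{1}{3}\right) = -2$)
$L{\left(A \right)} = 10$ ($L{\left(A \right)} = \left(-5\right) \left(-2\right) = 10$)
$b{\left(R,x \right)} = -8 + \sqrt{R^{2} + x^{2}}$
$Y{\left(n,E \right)} = 10 + 5 n$ ($Y{\left(n,E \right)} = 5 n + 10 = 10 + 5 n$)
$- Y{\left(b{\left(-5,4 \right)},\left(-1\right) \left(-45\right) \right)} = - (10 + 5 \left(-8 + \sqrt{\left(-5\right)^{2} + 4^{2}}\right)) = - (10 + 5 \left(-8 + \sqrt{25 + 16}\right)) = - (10 + 5 \left(-8 + \sqrt{41}\right)) = - (10 - \left(40 - 5 \sqrt{41}\right)) = - (-30 + 5 \sqrt{41}) = 30 - 5 \sqrt{41}$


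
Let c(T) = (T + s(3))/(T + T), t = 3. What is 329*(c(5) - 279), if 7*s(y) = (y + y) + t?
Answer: -457921/5 ≈ -91584.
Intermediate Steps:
s(y) = 3/7 + 2*y/7 (s(y) = ((y + y) + 3)/7 = (2*y + 3)/7 = (3 + 2*y)/7 = 3/7 + 2*y/7)
c(T) = (9/7 + T)/(2*T) (c(T) = (T + (3/7 + (2/7)*3))/(T + T) = (T + (3/7 + 6/7))/((2*T)) = (T + 9/7)*(1/(2*T)) = (9/7 + T)*(1/(2*T)) = (9/7 + T)/(2*T))
329*(c(5) - 279) = 329*((1/14)*(9 + 7*5)/5 - 279) = 329*((1/14)*(⅕)*(9 + 35) - 279) = 329*((1/14)*(⅕)*44 - 279) = 329*(22/35 - 279) = 329*(-9743/35) = -457921/5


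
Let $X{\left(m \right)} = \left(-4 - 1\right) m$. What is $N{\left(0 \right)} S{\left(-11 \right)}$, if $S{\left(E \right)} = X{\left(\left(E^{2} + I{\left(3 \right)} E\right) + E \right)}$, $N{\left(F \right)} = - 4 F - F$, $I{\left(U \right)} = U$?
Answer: $0$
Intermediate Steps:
$N{\left(F \right)} = - 5 F$
$X{\left(m \right)} = - 5 m$
$S{\left(E \right)} = - 20 E - 5 E^{2}$ ($S{\left(E \right)} = - 5 \left(\left(E^{2} + 3 E\right) + E\right) = - 5 \left(E^{2} + 4 E\right) = - 20 E - 5 E^{2}$)
$N{\left(0 \right)} S{\left(-11 \right)} = \left(-5\right) 0 \left(\left(-5\right) \left(-11\right) \left(4 - 11\right)\right) = 0 \left(\left(-5\right) \left(-11\right) \left(-7\right)\right) = 0 \left(-385\right) = 0$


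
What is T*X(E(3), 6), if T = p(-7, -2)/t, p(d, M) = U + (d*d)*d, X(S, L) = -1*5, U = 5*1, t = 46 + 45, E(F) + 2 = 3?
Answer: 130/7 ≈ 18.571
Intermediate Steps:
E(F) = 1 (E(F) = -2 + 3 = 1)
t = 91
U = 5
X(S, L) = -5
p(d, M) = 5 + d**3 (p(d, M) = 5 + (d*d)*d = 5 + d**2*d = 5 + d**3)
T = -26/7 (T = (5 + (-7)**3)/91 = (5 - 343)*(1/91) = -338*1/91 = -26/7 ≈ -3.7143)
T*X(E(3), 6) = -26/7*(-5) = 130/7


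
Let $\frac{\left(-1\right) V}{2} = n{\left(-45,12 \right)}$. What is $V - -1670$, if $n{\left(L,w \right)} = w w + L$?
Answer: $1472$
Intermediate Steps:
$n{\left(L,w \right)} = L + w^{2}$ ($n{\left(L,w \right)} = w^{2} + L = L + w^{2}$)
$V = -198$ ($V = - 2 \left(-45 + 12^{2}\right) = - 2 \left(-45 + 144\right) = \left(-2\right) 99 = -198$)
$V - -1670 = -198 - -1670 = -198 + 1670 = 1472$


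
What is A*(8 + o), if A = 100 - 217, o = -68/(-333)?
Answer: -35516/37 ≈ -959.89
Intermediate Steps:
o = 68/333 (o = -68*(-1/333) = 68/333 ≈ 0.20420)
A = -117
A*(8 + o) = -117*(8 + 68/333) = -117*2732/333 = -35516/37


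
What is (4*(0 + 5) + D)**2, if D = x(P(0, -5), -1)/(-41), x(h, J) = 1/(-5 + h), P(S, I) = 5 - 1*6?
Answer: 24216241/60516 ≈ 400.16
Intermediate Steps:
P(S, I) = -1 (P(S, I) = 5 - 6 = -1)
D = 1/246 (D = 1/(-5 - 1*(-41)) = -1/41/(-6) = -1/6*(-1/41) = 1/246 ≈ 0.0040650)
(4*(0 + 5) + D)**2 = (4*(0 + 5) + 1/246)**2 = (4*5 + 1/246)**2 = (20 + 1/246)**2 = (4921/246)**2 = 24216241/60516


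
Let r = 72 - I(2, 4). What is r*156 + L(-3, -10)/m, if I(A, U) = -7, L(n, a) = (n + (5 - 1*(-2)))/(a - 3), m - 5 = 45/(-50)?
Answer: 6568652/533 ≈ 12324.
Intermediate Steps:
m = 41/10 (m = 5 + 45/(-50) = 5 + 45*(-1/50) = 5 - 9/10 = 41/10 ≈ 4.1000)
L(n, a) = (7 + n)/(-3 + a) (L(n, a) = (n + (5 + 2))/(-3 + a) = (n + 7)/(-3 + a) = (7 + n)/(-3 + a))
r = 79 (r = 72 - 1*(-7) = 72 + 7 = 79)
r*156 + L(-3, -10)/m = 79*156 + ((7 - 3)/(-3 - 10))/(41/10) = 12324 + (4/(-13))*(10/41) = 12324 - 1/13*4*(10/41) = 12324 - 4/13*10/41 = 12324 - 40/533 = 6568652/533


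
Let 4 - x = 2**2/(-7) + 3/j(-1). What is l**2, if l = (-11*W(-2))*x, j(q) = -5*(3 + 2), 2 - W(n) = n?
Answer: 1304943376/30625 ≈ 42610.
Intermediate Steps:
W(n) = 2 - n
j(q) = -25 (j(q) = -5*5 = -25)
x = 821/175 (x = 4 - (2**2/(-7) + 3/(-25)) = 4 - (4*(-1/7) + 3*(-1/25)) = 4 - (-4/7 - 3/25) = 4 - 1*(-121/175) = 4 + 121/175 = 821/175 ≈ 4.6914)
l = -36124/175 (l = -11*(2 - 1*(-2))*(821/175) = -11*(2 + 2)*(821/175) = -11*4*(821/175) = -44*821/175 = -36124/175 ≈ -206.42)
l**2 = (-36124/175)**2 = 1304943376/30625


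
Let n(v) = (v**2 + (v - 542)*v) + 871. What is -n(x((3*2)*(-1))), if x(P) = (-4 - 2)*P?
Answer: 16049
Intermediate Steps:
x(P) = -6*P
n(v) = 871 + v**2 + v*(-542 + v) (n(v) = (v**2 + (-542 + v)*v) + 871 = (v**2 + v*(-542 + v)) + 871 = 871 + v**2 + v*(-542 + v))
-n(x((3*2)*(-1))) = -(871 - (-3252)*(3*2)*(-1) + 2*(-6*3*2*(-1))**2) = -(871 - (-3252)*6*(-1) + 2*(-36*(-1))**2) = -(871 - (-3252)*(-6) + 2*(-6*(-6))**2) = -(871 - 542*36 + 2*36**2) = -(871 - 19512 + 2*1296) = -(871 - 19512 + 2592) = -1*(-16049) = 16049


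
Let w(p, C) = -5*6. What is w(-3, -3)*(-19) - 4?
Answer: 566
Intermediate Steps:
w(p, C) = -30
w(-3, -3)*(-19) - 4 = -30*(-19) - 4 = 570 - 4 = 566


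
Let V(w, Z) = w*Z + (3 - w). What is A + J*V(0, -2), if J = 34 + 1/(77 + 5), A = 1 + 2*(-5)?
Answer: 7629/82 ≈ 93.037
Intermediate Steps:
V(w, Z) = 3 - w + Z*w (V(w, Z) = Z*w + (3 - w) = 3 - w + Z*w)
A = -9 (A = 1 - 10 = -9)
J = 2789/82 (J = 34 + 1/82 = 2789/82 ≈ 34.012)
A + J*V(0, -2) = -9 + 2789*(3 - 1*0 - 2*0)/82 = -9 + 2789*(3 + 0 + 0)/82 = -9 + (2789/82)*3 = -9 + 8367/82 = 7629/82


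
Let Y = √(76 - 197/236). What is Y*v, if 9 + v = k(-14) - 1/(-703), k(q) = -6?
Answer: -47448*√12921/41477 ≈ -130.03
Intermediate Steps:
v = -10544/703 (v = -9 + (-6 - 1/(-703)) = -9 + (-6 - 1*(-1/703)) = -9 + (-6 + 1/703) = -9 - 4217/703 = -10544/703 ≈ -14.999)
Y = 9*√12921/118 (Y = √(76 - 197*1/236) = √(76 - 197/236) = √(17739/236) = 9*√12921/118 ≈ 8.6698)
Y*v = (9*√12921/118)*(-10544/703) = -47448*√12921/41477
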